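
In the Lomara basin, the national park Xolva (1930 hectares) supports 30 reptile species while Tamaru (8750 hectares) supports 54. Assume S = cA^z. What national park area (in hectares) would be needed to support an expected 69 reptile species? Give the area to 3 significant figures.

16400 hectares

z = ln(54/30) / ln(8750/1930) = 0.5878 / 1.5115 = 0.3889
c = 30 / 1930^0.3889 = 30 / 18.95 = 1.583
A = (69/1.583)^(1/0.3889) ⇒ ln A = ln(43.59)/0.3889 = 9.7072
A = e^9.7072 ≈ 16435 hectares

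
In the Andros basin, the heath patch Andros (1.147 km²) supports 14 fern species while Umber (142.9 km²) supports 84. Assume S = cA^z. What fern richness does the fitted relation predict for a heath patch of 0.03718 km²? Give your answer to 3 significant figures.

z = ln(84/14) / ln(142.9/1.147) = 1.7918 / 4.8250 = 0.3713
c = 14 / 1.147^0.3713 = 14 / 1.052 = 13.3
S₃ = 13.3 × 0.03718^0.3713 = 13.3 × 0.2945 ≈ 3.918

3.92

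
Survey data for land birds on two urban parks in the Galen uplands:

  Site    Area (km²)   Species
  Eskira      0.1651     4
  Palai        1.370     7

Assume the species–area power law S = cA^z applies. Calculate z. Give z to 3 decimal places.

Taking logs: ln S = ln c + z ln A, so z = (ln S₂ − ln S₁)/(ln A₂ − ln A₁).
z = ln(7/4) / ln(1.37/0.1651) = ln(1.75) / ln(8.298) = 0.5596 / 2.1160 = 0.2645

0.264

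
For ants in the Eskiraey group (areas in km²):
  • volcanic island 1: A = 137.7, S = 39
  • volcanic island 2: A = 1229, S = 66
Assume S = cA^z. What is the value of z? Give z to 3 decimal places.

Taking logs: ln S = ln c + z ln A, so z = (ln S₂ − ln S₁)/(ln A₂ − ln A₁).
z = ln(66/39) / ln(1229/137.7) = ln(1.692) / ln(8.925) = 0.5261 / 2.1889 = 0.2403

0.240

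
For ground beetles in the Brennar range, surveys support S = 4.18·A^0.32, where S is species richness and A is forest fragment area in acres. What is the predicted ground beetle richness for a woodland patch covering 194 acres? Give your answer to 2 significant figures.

23

S = 4.18 × 194^0.32
ln S = ln 4.18 + 0.32 × ln 194 = 1.4303 + 0.32 × 5.2679 = 3.1160
S = e^3.1160 ≈ 22.56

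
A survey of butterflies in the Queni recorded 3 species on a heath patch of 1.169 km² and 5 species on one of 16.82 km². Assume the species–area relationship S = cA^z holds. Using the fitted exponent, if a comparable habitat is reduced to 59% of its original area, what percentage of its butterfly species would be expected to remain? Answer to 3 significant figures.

90.4%

z = ln(5/3) / ln(16.82/1.169) = 0.5108 / 2.6664 = 0.1916
S_new/S_old = (A_new/A_old)^z = 0.59^0.1916 = exp(0.1916 × -0.5276) = 0.9039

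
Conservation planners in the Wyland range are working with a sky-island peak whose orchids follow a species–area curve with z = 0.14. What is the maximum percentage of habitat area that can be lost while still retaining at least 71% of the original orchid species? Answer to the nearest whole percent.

91%

Need (A_new/A_old)^0.14 = 0.71, so A_new/A_old = 0.71^(1/0.14) = 0.71^7.143
ln(A_new/A_old) = ln 0.71 / 0.14 = -0.3425 / 0.14 = -2.4464
A_new/A_old = e^-2.4464 ≈ 0.08661
Fraction that can be lost = 1 − 0.08661 = 0.9134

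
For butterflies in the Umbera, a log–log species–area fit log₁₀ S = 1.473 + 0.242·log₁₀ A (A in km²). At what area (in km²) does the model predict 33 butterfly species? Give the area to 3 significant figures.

1.54 km²

33 = 29.72 × A^0.242  ⇒  A^0.242 = 33/29.72 = 1.11
ln A = ln(1.11) / 0.242 = 0.1048 / 0.242 = 0.4331
A = e^0.4331 ≈ 1.542 km²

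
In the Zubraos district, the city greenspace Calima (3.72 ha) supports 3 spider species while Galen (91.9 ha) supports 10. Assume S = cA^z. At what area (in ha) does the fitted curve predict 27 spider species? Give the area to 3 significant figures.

z = ln(10/3) / ln(91.9/3.72) = 1.2040 / 3.2070 = 0.3754
c = 3 / 3.72^0.3754 = 3 / 1.638 = 1.832
A = (27/1.832)^(1/0.3754) ⇒ ln A = ln(14.74)/0.3754 = 7.1664
A = e^7.1664 ≈ 1295 ha

1300 ha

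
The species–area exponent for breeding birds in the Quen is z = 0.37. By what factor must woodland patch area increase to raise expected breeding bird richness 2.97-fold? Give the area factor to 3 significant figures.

19.0

(A₂/A₁)^0.37 = 2.97, so A₂/A₁ = 2.97^(1/0.37) = 2.97^2.703
ln(A₂/A₁) = ln 2.97 / 0.37 = 1.0886 / 0.37 = 2.9421
A₂/A₁ = e^2.9421 ≈ 18.95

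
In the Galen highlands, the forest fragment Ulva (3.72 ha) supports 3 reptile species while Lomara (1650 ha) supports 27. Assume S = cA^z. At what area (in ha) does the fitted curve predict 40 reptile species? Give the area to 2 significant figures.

z = ln(27/3) / ln(1650/3.72) = 2.1972 / 6.0948 = 0.3605
c = 3 / 3.72^0.3605 = 3 / 1.606 = 1.868
A = (40/1.868)^(1/0.3605) ⇒ ln A = ln(21.41)/0.3605 = 8.4988
A = e^8.4988 ≈ 4909 ha

4900 ha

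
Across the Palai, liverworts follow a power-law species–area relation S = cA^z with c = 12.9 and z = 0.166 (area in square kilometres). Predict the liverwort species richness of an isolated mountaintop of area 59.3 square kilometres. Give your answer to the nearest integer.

S = 12.9 × 59.3^0.166
ln S = ln 12.9 + 0.166 × ln 59.3 = 2.5572 + 0.166 × 4.0826 = 3.2349
S = e^3.2349 ≈ 25.4

25 species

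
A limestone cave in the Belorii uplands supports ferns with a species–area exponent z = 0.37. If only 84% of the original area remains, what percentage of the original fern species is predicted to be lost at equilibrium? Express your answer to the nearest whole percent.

6%

S_new/S_old = (A_new/A_old)^z = 0.84^0.37
= exp(0.37 × ln 0.84) = exp(0.37 × -0.1744) = exp(-0.0645) ≈ 0.9375
Fraction lost = 1 − 0.9375 = 0.06247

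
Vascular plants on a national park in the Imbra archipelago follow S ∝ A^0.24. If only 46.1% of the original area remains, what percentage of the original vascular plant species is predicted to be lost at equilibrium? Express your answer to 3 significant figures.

S_new/S_old = (A_new/A_old)^z = 0.461^0.24
= exp(0.24 × ln 0.461) = exp(0.24 × -0.7744) = exp(-0.1858) ≈ 0.8304
Fraction lost = 1 − 0.8304 = 0.1696

17.0%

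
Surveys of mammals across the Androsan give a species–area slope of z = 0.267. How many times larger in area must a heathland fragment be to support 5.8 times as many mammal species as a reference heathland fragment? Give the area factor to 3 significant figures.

(A₂/A₁)^0.267 = 5.8, so A₂/A₁ = 5.8^(1/0.267) = 5.8^3.745
ln(A₂/A₁) = ln 5.8 / 0.267 = 1.7579 / 0.267 = 6.5837
A₂/A₁ = e^6.5837 ≈ 723.2

723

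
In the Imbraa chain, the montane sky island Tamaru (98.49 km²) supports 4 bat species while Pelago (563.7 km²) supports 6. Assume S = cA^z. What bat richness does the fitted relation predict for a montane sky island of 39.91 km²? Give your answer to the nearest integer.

z = ln(6/4) / ln(563.7/98.49) = 0.4055 / 1.7446 = 0.2324
c = 4 / 98.49^0.2324 = 4 / 2.906 = 1.376
S₃ = 1.376 × 39.91^0.2324 = 1.376 × 2.356 ≈ 3.243

3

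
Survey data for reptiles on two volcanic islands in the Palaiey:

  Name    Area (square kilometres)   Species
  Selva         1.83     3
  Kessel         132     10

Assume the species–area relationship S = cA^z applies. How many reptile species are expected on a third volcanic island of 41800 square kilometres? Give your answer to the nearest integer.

z = ln(10/3) / ln(132/1.83) = 1.2040 / 4.2785 = 0.2814
c = 3 / 1.83^0.2814 = 3 / 1.185 = 2.531
S₃ = 2.531 × 41800^0.2814 = 2.531 × 19.97 ≈ 50.54

51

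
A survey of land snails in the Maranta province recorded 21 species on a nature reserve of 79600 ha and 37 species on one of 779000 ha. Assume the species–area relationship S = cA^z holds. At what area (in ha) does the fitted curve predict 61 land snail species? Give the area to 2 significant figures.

z = ln(37/21) / ln(779000/79600) = 0.5664 / 2.2810 = 0.2483
c = 21 / 79600^0.2483 = 21 / 16.48 = 1.274
A = (61/1.274)^(1/0.2483) ⇒ ln A = ln(47.87)/0.2483 = 15.5792
A = e^15.5792 ≈ 5833904 ha

5800000 ha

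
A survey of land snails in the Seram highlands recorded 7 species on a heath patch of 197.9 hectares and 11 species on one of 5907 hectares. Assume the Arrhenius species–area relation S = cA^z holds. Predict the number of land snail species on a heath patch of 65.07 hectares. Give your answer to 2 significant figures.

6.0

z = ln(11/7) / ln(5907/197.9) = 0.4520 / 3.3961 = 0.1331
c = 7 / 197.9^0.1331 = 7 / 2.021 = 3.463
S₃ = 3.463 × 65.07^0.1331 = 3.463 × 1.743 ≈ 6.037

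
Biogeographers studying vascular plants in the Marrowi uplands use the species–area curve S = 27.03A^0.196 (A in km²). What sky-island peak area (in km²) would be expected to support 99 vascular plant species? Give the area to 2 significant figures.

750 km²

99 = 27.03 × A^0.196  ⇒  A^0.196 = 99/27.03 = 3.663
ln A = ln(3.663) / 0.196 = 1.2982 / 0.196 = 6.6233
A = e^6.6233 ≈ 752.4 km²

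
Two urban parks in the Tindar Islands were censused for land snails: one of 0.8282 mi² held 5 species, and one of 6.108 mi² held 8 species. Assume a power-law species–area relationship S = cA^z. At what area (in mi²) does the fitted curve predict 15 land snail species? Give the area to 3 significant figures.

88.4 mi²

z = ln(8/5) / ln(6.108/0.8282) = 0.4700 / 1.9981 = 0.2352
c = 5 / 0.8282^0.2352 = 5 / 0.9566 = 5.227
A = (15/5.227)^(1/0.2352) ⇒ ln A = ln(2.87)/0.2352 = 4.4820
A = e^4.4820 ≈ 88.41 mi²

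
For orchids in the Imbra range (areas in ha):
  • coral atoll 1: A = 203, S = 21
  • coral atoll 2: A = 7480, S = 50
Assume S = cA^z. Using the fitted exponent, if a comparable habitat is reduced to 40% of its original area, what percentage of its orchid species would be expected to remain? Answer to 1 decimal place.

80.2%

z = ln(50/21) / ln(7480/203) = 0.8675 / 3.6068 = 0.2405
S_new/S_old = (A_new/A_old)^z = 0.4^0.2405 = exp(0.2405 × -0.9163) = 0.8022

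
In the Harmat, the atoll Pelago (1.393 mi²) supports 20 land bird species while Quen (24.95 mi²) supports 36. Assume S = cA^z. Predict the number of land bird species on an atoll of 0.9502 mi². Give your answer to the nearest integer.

z = ln(36/20) / ln(24.95/1.393) = 0.5878 / 2.8854 = 0.2037
c = 20 / 1.393^0.2037 = 20 / 1.07 = 18.69
S₃ = 18.69 × 0.9502^0.2037 = 18.69 × 0.9896 ≈ 18.5

19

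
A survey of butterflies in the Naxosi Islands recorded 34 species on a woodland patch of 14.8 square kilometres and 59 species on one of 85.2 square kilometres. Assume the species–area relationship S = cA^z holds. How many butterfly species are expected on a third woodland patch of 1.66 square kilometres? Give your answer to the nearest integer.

z = ln(59/34) / ln(85.2/14.8) = 0.5512 / 1.7504 = 0.3149
c = 34 / 14.8^0.3149 = 34 / 2.336 = 14.55
S₃ = 14.55 × 1.66^0.3149 = 14.55 × 1.173 ≈ 17.07

17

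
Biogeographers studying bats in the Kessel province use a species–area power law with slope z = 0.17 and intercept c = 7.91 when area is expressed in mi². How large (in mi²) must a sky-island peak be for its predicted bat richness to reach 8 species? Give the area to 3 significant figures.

1.07 mi²

8 = 7.91 × A^0.17  ⇒  A^0.17 = 8/7.91 = 1.011
ln A = ln(1.011) / 0.17 = 0.0113 / 0.17 = 0.0666
A = e^0.0666 ≈ 1.069 mi²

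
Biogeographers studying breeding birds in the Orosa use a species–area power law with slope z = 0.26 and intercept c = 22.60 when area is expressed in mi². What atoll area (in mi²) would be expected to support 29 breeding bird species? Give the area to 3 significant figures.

29 = 22.6 × A^0.26  ⇒  A^0.26 = 29/22.6 = 1.283
ln A = ln(1.283) / 0.26 = 0.2493 / 0.26 = 0.9590
A = e^0.9590 ≈ 2.609 mi²

2.61 mi²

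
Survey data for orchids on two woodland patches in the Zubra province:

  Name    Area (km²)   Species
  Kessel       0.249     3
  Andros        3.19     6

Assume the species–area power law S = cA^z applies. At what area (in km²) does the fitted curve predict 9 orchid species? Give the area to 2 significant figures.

14 km²

z = ln(6/3) / ln(3.19/0.249) = 0.6931 / 2.5503 = 0.2718
c = 3 / 0.249^0.2718 = 3 / 0.6853 = 4.378
A = (9/4.378)^(1/0.2718) ⇒ ln A = ln(2.056)/0.2718 = 2.6519
A = e^2.6519 ≈ 14.18 km²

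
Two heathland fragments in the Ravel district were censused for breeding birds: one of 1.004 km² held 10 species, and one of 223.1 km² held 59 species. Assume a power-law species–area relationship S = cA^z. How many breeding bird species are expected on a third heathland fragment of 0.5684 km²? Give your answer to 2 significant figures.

z = ln(59/10) / ln(223.1/1.004) = 1.7750 / 5.4036 = 0.3285
c = 10 / 1.004^0.3285 = 10 / 1.001 = 9.987
S₃ = 9.987 × 0.5684^0.3285 = 9.987 × 0.8306 ≈ 8.295

8.3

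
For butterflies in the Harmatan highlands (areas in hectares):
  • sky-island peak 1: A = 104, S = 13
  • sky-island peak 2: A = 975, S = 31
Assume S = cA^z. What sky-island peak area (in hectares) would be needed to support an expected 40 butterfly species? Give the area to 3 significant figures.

z = ln(31/13) / ln(975/104) = 0.8690 / 2.2380 = 0.3883
c = 13 / 104^0.3883 = 13 / 6.07 = 2.142
A = (40/2.142)^(1/0.3883) ⇒ ln A = ln(18.68)/0.3883 = 7.5389
A = e^7.5389 ≈ 1880 hectares

1880 hectares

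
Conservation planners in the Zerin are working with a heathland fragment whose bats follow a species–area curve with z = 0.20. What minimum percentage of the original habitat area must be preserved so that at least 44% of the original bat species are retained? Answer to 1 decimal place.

Need (A_new/A_old)^0.2 = 0.44, so A_new/A_old = 0.44^(1/0.2) = 0.44^5
ln(A_new/A_old) = ln 0.44 / 0.2 = -0.8210 / 0.2 = -4.1049
A_new/A_old = e^-4.1049 ≈ 0.01649

1.6%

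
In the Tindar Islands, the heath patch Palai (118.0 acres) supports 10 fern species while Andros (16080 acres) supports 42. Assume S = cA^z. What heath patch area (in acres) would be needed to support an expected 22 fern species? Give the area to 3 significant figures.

1760 acres

z = ln(42/10) / ln(16080/118) = 1.4351 / 4.9146 = 0.2920
c = 10 / 118^0.2920 = 10 / 4.027 = 2.483
A = (22/2.483)^(1/0.2920) ⇒ ln A = ln(8.86)/0.2920 = 7.4709
A = e^7.4709 ≈ 1756 acres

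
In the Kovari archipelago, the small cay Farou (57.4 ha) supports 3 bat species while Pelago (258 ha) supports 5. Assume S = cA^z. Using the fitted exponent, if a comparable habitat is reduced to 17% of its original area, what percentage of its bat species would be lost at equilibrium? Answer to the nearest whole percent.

z = ln(5/3) / ln(258/57.4) = 0.5108 / 1.5029 = 0.3399
S_new/S_old = (A_new/A_old)^z = 0.17^0.3399 = exp(0.3399 × -1.7720) = 0.5476
Fraction lost = 1 − 0.5476 = 0.4524

45%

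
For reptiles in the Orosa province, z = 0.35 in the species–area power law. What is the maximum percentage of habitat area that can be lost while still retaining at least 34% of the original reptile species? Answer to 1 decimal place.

Need (A_new/A_old)^0.35 = 0.34, so A_new/A_old = 0.34^(1/0.35) = 0.34^2.857
ln(A_new/A_old) = ln 0.34 / 0.35 = -1.0788 / 0.35 = -3.0823
A_new/A_old = e^-3.0823 ≈ 0.04585
Fraction that can be lost = 1 − 0.04585 = 0.9541

95.4%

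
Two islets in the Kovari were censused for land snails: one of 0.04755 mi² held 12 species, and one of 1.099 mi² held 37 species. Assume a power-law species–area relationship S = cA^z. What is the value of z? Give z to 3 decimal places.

0.359

Taking logs: ln S = ln c + z ln A, so z = (ln S₂ − ln S₁)/(ln A₂ − ln A₁).
z = ln(37/12) / ln(1.099/0.04755) = ln(3.083) / ln(23.11) = 1.1260 / 3.1404 = 0.3586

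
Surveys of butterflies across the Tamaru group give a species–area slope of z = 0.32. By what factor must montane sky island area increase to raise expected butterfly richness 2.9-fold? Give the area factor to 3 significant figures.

(A₂/A₁)^0.32 = 2.9, so A₂/A₁ = 2.9^(1/0.32) = 2.9^3.125
ln(A₂/A₁) = ln 2.9 / 0.32 = 1.0647 / 0.32 = 3.3272
A₂/A₁ = e^3.3272 ≈ 27.86

27.9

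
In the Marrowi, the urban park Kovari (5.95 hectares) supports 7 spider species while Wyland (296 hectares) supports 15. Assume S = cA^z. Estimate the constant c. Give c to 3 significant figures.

4.94

z = ln(S₂/S₁) / ln(A₂/A₁) = ln(15/7) / ln(296/5.95) = 0.7621 / 3.9070 = 0.1951
c = S₁ / A₁^z = 7 / 5.95^0.1951 = 7 / 1.416 = 4.943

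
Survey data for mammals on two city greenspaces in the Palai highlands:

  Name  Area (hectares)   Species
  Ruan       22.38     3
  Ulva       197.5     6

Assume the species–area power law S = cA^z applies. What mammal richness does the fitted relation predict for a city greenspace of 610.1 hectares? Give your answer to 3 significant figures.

z = ln(6/3) / ln(197.5/22.38) = 0.6931 / 2.1776 = 0.3183
c = 3 / 22.38^0.3183 = 3 / 2.69 = 1.115
S₃ = 1.115 × 610.1^0.3183 = 1.115 × 7.702 ≈ 8.592

8.59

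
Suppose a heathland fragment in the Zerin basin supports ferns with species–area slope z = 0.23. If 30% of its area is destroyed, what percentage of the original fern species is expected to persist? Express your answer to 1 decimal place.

S_new/S_old = (A_new/A_old)^z = 0.7^0.23
= exp(0.23 × ln 0.7) = exp(0.23 × -0.3567) = exp(-0.0820) ≈ 0.9212

92.1%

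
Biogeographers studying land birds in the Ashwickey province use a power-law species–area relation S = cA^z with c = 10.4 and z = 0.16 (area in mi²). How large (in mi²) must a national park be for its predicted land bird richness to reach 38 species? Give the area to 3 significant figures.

3290 mi²

38 = 10.4 × A^0.16  ⇒  A^0.16 = 38/10.4 = 3.654
ln A = ln(3.654) / 0.16 = 1.2958 / 0.16 = 8.0986
A = e^8.0986 ≈ 3290 mi²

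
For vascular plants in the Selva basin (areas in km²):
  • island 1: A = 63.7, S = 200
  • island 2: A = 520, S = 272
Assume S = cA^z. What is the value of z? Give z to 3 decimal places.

0.146

Taking logs: ln S = ln c + z ln A, so z = (ln S₂ − ln S₁)/(ln A₂ − ln A₁).
z = ln(272/200) / ln(520/63.7) = ln(1.36) / ln(8.163) = 0.3075 / 2.0996 = 0.1464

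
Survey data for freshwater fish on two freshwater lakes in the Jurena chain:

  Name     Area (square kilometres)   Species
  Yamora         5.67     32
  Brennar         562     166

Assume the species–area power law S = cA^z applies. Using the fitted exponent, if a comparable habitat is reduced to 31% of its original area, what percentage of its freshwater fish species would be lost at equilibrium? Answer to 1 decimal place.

z = ln(166/32) / ln(562/5.67) = 1.6463 / 4.5963 = 0.3582
S_new/S_old = (A_new/A_old)^z = 0.31^0.3582 = exp(0.3582 × -1.1712) = 0.6574
Fraction lost = 1 − 0.6574 = 0.3426

34.3%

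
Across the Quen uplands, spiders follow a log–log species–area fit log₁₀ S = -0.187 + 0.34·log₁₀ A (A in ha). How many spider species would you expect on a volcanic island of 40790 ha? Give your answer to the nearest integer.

S = 0.6501 × 40790^0.34 = 0.6501 × 36.95 ≈ 24.02

24 species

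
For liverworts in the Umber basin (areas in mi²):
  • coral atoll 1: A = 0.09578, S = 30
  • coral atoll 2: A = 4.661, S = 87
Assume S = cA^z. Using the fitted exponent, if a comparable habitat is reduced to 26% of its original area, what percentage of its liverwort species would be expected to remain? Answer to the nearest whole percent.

z = ln(87/30) / ln(4.661/0.09578) = 1.0647 / 3.8849 = 0.2741
S_new/S_old = (A_new/A_old)^z = 0.26^0.2741 = exp(0.2741 × -1.3471) = 0.6913

69%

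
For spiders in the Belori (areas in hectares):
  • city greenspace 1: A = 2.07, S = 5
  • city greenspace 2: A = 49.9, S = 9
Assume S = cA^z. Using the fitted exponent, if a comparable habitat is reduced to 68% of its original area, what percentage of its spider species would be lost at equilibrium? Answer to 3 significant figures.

z = ln(9/5) / ln(49.9/2.07) = 0.5878 / 3.1825 = 0.1847
S_new/S_old = (A_new/A_old)^z = 0.68^0.1847 = exp(0.1847 × -0.3857) = 0.9312
Fraction lost = 1 − 0.9312 = 0.06875

6.88%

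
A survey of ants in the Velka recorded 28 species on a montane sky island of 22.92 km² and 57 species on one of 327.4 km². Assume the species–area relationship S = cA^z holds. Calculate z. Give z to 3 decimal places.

0.267

Taking logs: ln S = ln c + z ln A, so z = (ln S₂ − ln S₁)/(ln A₂ − ln A₁).
z = ln(57/28) / ln(327.4/22.92) = ln(2.036) / ln(14.28) = 0.7108 / 2.6592 = 0.2673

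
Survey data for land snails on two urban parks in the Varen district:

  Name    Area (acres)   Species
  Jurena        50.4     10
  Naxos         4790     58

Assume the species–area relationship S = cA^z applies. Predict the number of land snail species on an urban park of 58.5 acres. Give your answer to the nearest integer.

11

z = ln(58/10) / ln(4790/50.4) = 1.7579 / 4.5543 = 0.3860
c = 10 / 50.4^0.3860 = 10 / 4.54 = 2.202
S₃ = 2.202 × 58.5^0.3860 = 2.202 × 4.809 ≈ 10.59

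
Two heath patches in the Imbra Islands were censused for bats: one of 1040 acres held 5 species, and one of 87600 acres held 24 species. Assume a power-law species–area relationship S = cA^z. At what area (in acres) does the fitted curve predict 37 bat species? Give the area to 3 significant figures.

298000 acres

z = ln(24/5) / ln(87600/1040) = 1.5686 / 4.4336 = 0.3538
c = 5 / 1040^0.3538 = 5 / 11.68 = 0.4281
A = (37/0.4281)^(1/0.3538) ⇒ ln A = ln(86.43)/0.3538 = 12.6040
A = e^12.6040 ≈ 297744 acres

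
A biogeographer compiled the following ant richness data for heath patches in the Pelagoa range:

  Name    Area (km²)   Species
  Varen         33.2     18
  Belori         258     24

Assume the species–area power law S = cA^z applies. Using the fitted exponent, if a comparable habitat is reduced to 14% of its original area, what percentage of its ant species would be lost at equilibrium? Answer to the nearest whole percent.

z = ln(24/18) / ln(258/33.2) = 0.2877 / 2.0504 = 0.1403
S_new/S_old = (A_new/A_old)^z = 0.14^0.1403 = exp(0.1403 × -1.9661) = 0.7589
Fraction lost = 1 − 0.7589 = 0.2411

24%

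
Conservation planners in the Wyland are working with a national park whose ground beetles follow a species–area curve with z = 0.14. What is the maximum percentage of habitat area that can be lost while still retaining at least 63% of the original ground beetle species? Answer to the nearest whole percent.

Need (A_new/A_old)^0.14 = 0.63, so A_new/A_old = 0.63^(1/0.14) = 0.63^7.143
ln(A_new/A_old) = ln 0.63 / 0.14 = -0.4620 / 0.14 = -3.3003
A_new/A_old = e^-3.3003 ≈ 0.03687
Fraction that can be lost = 1 − 0.03687 = 0.9631

96%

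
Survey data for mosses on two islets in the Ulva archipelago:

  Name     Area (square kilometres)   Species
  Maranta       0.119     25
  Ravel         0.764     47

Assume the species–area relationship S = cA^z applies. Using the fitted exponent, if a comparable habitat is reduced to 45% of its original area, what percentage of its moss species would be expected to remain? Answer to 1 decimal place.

76.3%

z = ln(47/25) / ln(0.764/0.119) = 0.6313 / 1.8594 = 0.3395
S_new/S_old = (A_new/A_old)^z = 0.45^0.3395 = exp(0.3395 × -0.7985) = 0.7625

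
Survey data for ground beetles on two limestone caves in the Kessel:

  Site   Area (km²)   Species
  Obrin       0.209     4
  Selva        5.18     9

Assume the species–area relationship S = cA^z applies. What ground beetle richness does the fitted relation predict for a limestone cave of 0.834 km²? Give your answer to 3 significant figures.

z = ln(9/4) / ln(5.18/0.209) = 0.8109 / 3.2102 = 0.2526
c = 4 / 0.209^0.2526 = 4 / 0.6734 = 5.94
S₃ = 5.94 × 0.834^0.2526 = 5.94 × 0.9552 ≈ 5.674

5.67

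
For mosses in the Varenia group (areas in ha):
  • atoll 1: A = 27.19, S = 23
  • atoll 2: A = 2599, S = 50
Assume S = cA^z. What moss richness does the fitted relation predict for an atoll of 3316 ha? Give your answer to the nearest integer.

z = ln(50/23) / ln(2599/27.19) = 0.7765 / 4.5600 = 0.1703
c = 23 / 27.19^0.1703 = 23 / 1.755 = 13.11
S₃ = 13.11 × 3316^0.1703 = 13.11 × 3.977 ≈ 52.12

52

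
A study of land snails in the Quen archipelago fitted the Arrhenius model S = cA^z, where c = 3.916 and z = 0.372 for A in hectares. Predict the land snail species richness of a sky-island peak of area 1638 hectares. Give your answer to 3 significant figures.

61.5

S = 3.916 × 1638^0.372 = 3.916 × 15.69 ≈ 61.46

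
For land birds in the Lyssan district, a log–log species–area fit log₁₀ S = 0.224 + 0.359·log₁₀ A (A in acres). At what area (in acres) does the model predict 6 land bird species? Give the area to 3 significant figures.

35.0 acres

6 = 1.675 × A^0.359  ⇒  A^0.359 = 6/1.675 = 3.582
ln A = ln(3.582) / 0.359 = 1.2760 / 0.359 = 3.5543
A = e^3.5543 ≈ 34.96 acres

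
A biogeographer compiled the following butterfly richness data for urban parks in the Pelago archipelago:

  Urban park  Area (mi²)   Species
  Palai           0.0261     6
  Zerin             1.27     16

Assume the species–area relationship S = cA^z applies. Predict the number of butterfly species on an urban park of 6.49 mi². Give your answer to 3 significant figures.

z = ln(16/6) / ln(1.27/0.0261) = 0.9808 / 3.8848 = 0.2525
c = 6 / 0.0261^0.2525 = 6 / 0.3983 = 15.06
S₃ = 15.06 × 6.49^0.2525 = 15.06 × 1.604 ≈ 24.15

24.2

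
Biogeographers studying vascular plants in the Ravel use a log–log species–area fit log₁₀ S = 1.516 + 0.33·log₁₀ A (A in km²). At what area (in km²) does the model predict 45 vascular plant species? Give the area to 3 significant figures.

45 = 32.81 × A^0.33  ⇒  A^0.33 = 45/32.81 = 1.372
ln A = ln(1.372) / 0.33 = 0.3159 / 0.33 = 0.9574
A = e^0.9574 ≈ 2.605 km²

2.60 km²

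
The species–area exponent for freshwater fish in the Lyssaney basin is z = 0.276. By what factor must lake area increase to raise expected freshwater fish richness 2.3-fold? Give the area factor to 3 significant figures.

(A₂/A₁)^0.276 = 2.3, so A₂/A₁ = 2.3^(1/0.276) = 2.3^3.623
ln(A₂/A₁) = ln 2.3 / 0.276 = 0.8329 / 0.276 = 3.0178
A₂/A₁ = e^3.0178 ≈ 20.45

20.4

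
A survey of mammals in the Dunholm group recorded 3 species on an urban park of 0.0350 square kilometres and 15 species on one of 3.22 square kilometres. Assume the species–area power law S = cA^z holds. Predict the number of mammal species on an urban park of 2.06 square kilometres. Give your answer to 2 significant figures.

13

z = ln(15/3) / ln(3.22/0.035) = 1.6094 / 4.5218 = 0.3559
c = 3 / 0.035^0.3559 = 3 / 0.3032 = 9.893
S₃ = 9.893 × 2.06^0.3559 = 9.893 × 1.293 ≈ 12.8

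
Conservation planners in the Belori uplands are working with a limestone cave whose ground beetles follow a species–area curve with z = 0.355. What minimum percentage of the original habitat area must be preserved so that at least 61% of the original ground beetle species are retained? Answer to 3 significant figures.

Need (A_new/A_old)^0.355 = 0.61, so A_new/A_old = 0.61^(1/0.355) = 0.61^2.817
ln(A_new/A_old) = ln 0.61 / 0.355 = -0.4943 / 0.355 = -1.3924
A_new/A_old = e^-1.3924 ≈ 0.2485

24.8%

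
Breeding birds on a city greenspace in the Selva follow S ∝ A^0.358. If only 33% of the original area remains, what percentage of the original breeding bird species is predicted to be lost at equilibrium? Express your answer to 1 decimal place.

S_new/S_old = (A_new/A_old)^z = 0.33^0.358
= exp(0.358 × ln 0.33) = exp(0.358 × -1.1087) = exp(-0.3969) ≈ 0.6724
Fraction lost = 1 − 0.6724 = 0.3276

32.8%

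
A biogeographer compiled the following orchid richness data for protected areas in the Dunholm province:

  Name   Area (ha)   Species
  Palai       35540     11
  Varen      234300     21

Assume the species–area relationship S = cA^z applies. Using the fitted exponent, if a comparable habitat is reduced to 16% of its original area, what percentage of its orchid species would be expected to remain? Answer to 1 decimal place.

53.3%

z = ln(21/11) / ln(234300/35540) = 0.6466 / 1.8859 = 0.3429
S_new/S_old = (A_new/A_old)^z = 0.16^0.3429 = exp(0.3429 × -1.8326) = 0.5335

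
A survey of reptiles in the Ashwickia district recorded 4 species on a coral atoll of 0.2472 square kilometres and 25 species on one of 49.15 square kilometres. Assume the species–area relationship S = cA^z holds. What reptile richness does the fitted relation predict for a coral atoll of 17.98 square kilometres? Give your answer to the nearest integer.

z = ln(25/4) / ln(49.15/0.2472) = 1.8326 / 5.2924 = 0.3463
c = 4 / 0.2472^0.3463 = 4 / 0.6164 = 6.49
S₃ = 6.49 × 17.98^0.3463 = 6.49 × 2.719 ≈ 17.65

18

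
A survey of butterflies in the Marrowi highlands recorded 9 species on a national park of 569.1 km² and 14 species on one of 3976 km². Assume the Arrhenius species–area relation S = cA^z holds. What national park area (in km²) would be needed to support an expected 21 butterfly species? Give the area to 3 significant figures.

z = ln(14/9) / ln(3976/569.1) = 0.4418 / 1.9440 = 0.2273
c = 9 / 569.1^0.2273 = 9 / 4.229 = 2.128
A = (21/2.128)^(1/0.2273) ⇒ ln A = ln(9.867)/0.2273 = 10.0720
A = e^10.0720 ≈ 23671 km²

23700 km²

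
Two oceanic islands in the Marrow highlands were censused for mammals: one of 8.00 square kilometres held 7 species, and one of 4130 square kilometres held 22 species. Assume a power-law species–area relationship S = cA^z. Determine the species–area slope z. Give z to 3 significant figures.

Taking logs: ln S = ln c + z ln A, so z = (ln S₂ − ln S₁)/(ln A₂ − ln A₁).
z = ln(22/7) / ln(4130/8) = ln(3.143) / ln(516.2) = 1.1451 / 6.2466 = 0.1833

0.183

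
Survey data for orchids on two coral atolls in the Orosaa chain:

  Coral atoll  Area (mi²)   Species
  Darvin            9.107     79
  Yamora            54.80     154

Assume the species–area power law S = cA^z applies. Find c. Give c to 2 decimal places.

34.74

z = ln(S₂/S₁) / ln(A₂/A₁) = ln(154/79) / ln(54.8/9.107) = 0.6675 / 1.7946 = 0.3719
c = S₁ / A₁^z = 79 / 9.107^0.3719 = 79 / 2.274 = 34.74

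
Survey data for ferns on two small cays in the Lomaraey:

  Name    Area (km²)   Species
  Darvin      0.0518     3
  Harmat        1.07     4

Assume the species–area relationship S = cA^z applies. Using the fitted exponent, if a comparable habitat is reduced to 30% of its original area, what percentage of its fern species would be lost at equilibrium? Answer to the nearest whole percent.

z = ln(4/3) / ln(1.07/0.0518) = 0.2877 / 3.0280 = 0.0950
S_new/S_old = (A_new/A_old)^z = 0.3^0.0950 = exp(0.0950 × -1.2040) = 0.8919
Fraction lost = 1 − 0.8919 = 0.1081

11%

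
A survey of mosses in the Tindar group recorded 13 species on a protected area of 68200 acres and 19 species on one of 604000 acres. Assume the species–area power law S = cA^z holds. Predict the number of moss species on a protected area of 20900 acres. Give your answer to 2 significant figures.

z = ln(19/13) / ln(604000/68200) = 0.3795 / 2.1811 = 0.1740
c = 13 / 68200^0.1740 = 13 / 6.935 = 1.875
S₃ = 1.875 × 20900^0.1740 = 1.875 × 5.645 ≈ 10.58

11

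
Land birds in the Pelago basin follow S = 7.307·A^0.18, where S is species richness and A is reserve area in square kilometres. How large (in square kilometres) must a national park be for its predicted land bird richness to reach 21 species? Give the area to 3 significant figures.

352 square kilometres

21 = 7.307 × A^0.18  ⇒  A^0.18 = 21/7.307 = 2.874
ln A = ln(2.874) / 0.18 = 1.0557 / 0.18 = 5.8649
A = e^5.8649 ≈ 352.5 square kilometres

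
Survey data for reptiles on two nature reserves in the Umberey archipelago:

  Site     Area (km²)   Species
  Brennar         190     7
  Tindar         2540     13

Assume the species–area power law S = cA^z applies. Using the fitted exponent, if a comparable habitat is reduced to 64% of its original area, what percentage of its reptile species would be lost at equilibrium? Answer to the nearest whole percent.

10%

z = ln(13/7) / ln(2540/190) = 0.6190 / 2.5929 = 0.2387
S_new/S_old = (A_new/A_old)^z = 0.64^0.2387 = exp(0.2387 × -0.4463) = 0.8989
Fraction lost = 1 − 0.8989 = 0.1011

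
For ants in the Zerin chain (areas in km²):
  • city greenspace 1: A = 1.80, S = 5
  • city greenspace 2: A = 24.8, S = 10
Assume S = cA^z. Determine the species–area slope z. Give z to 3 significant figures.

0.264

Taking logs: ln S = ln c + z ln A, so z = (ln S₂ − ln S₁)/(ln A₂ − ln A₁).
z = ln(10/5) / ln(24.8/1.8) = ln(2) / ln(13.78) = 0.6931 / 2.6231 = 0.2643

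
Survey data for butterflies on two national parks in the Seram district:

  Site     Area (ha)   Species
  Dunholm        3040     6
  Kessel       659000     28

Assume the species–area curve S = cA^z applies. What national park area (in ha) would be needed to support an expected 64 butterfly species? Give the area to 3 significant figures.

11800000 ha

z = ln(28/6) / ln(659000/3040) = 1.5404 / 5.3789 = 0.2864
c = 6 / 3040^0.2864 = 6 / 9.942 = 0.6035
A = (64/0.6035)^(1/0.2864) ⇒ ln A = ln(106)/0.2864 = 16.2850
A = e^16.2850 ≈ 11816919 ha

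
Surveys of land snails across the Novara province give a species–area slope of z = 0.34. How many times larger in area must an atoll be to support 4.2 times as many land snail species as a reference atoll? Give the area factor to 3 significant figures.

(A₂/A₁)^0.34 = 4.2, so A₂/A₁ = 4.2^(1/0.34) = 4.2^2.941
ln(A₂/A₁) = ln 4.2 / 0.34 = 1.4351 / 0.34 = 4.2208
A₂/A₁ = e^4.2208 ≈ 68.09

68.1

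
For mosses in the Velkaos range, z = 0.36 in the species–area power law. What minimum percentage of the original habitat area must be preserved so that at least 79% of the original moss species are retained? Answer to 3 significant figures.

Need (A_new/A_old)^0.36 = 0.79, so A_new/A_old = 0.79^(1/0.36) = 0.79^2.778
ln(A_new/A_old) = ln 0.79 / 0.36 = -0.2357 / 0.36 = -0.6548
A_new/A_old = e^-0.6548 ≈ 0.5196

52.0%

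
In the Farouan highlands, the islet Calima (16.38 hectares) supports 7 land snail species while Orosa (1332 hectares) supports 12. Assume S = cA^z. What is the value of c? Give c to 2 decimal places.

4.97

z = ln(S₂/S₁) / ln(A₂/A₁) = ln(12/7) / ln(1332/16.38) = 0.5390 / 4.3984 = 0.1225
c = S₁ / A₁^z = 7 / 16.38^0.1225 = 7 / 1.409 = 4.969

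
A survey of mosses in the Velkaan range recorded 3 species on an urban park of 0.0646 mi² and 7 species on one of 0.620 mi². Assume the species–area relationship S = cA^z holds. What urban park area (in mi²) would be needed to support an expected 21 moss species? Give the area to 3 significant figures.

z = ln(7/3) / ln(0.62/0.0646) = 0.8473 / 2.2615 = 0.3747
c = 3 / 0.0646^0.3747 = 3 / 0.3583 = 8.373
A = (21/8.373)^(1/0.3747) ⇒ ln A = ln(2.508)/0.3747 = 2.4542
A = e^2.4542 ≈ 11.64 mi²

11.6 mi²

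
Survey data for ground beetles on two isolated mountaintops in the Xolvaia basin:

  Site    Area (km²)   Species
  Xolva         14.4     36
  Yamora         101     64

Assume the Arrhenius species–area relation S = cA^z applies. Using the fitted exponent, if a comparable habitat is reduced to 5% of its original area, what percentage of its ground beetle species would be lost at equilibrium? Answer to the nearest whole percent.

z = ln(64/36) / ln(101/14.4) = 0.5754 / 1.9479 = 0.2954
S_new/S_old = (A_new/A_old)^z = 0.05^0.2954 = exp(0.2954 × -2.9957) = 0.4128
Fraction lost = 1 − 0.4128 = 0.5872

59%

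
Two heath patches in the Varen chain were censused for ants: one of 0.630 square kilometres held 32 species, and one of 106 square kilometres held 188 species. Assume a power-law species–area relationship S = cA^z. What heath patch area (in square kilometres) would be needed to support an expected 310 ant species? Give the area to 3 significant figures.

z = ln(188/32) / ln(106/0.63) = 1.7707 / 5.1255 = 0.3455
c = 32 / 0.63^0.3455 = 32 / 0.8525 = 37.54
A = (310/37.54)^(1/0.3455) ⇒ ln A = ln(8.258)/0.3455 = 6.1111
A = e^6.1111 ≈ 450.8 square kilometres

451 square kilometres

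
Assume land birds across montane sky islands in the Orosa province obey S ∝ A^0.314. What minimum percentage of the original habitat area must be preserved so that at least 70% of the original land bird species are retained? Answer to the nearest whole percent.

Need (A_new/A_old)^0.314 = 0.7, so A_new/A_old = 0.7^(1/0.314) = 0.7^3.185
ln(A_new/A_old) = ln 0.7 / 0.314 = -0.3567 / 0.314 = -1.1359
A_new/A_old = e^-1.1359 ≈ 0.3211

32%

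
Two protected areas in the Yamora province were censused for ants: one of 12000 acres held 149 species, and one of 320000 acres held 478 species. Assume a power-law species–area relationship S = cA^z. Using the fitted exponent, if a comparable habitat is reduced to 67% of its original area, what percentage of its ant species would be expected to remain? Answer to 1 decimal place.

z = ln(478/149) / ln(320000/12000) = 1.1657 / 3.2834 = 0.3550
S_new/S_old = (A_new/A_old)^z = 0.67^0.3550 = exp(0.3550 × -0.4005) = 0.8675

86.7%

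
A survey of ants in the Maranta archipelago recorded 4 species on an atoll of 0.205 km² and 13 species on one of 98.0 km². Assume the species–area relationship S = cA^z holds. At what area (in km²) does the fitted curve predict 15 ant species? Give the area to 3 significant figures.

207 km²

z = ln(13/4) / ln(98/0.205) = 1.1787 / 6.1697 = 0.1910
c = 4 / 0.205^0.1910 = 4 / 0.7388 = 5.414
A = (15/5.414)^(1/0.1910) ⇒ ln A = ln(2.77)/0.1910 = 5.3340
A = e^5.3340 ≈ 207.3 km²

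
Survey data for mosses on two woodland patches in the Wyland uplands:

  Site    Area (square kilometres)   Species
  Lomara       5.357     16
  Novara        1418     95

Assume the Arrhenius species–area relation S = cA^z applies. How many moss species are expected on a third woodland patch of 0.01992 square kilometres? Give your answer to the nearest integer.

z = ln(95/16) / ln(1418/5.357) = 1.7813 / 5.5786 = 0.3193
c = 16 / 5.357^0.3193 = 16 / 1.709 = 9.362
S₃ = 9.362 × 0.01992^0.3193 = 9.362 × 0.2864 ≈ 2.681

3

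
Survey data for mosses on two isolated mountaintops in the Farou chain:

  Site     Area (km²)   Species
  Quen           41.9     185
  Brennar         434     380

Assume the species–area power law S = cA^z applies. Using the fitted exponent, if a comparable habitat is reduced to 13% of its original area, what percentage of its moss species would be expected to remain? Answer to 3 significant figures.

53.4%

z = ln(380/185) / ln(434/41.9) = 0.7198 / 2.3378 = 0.3079
S_new/S_old = (A_new/A_old)^z = 0.13^0.3079 = exp(0.3079 × -2.0402) = 0.5336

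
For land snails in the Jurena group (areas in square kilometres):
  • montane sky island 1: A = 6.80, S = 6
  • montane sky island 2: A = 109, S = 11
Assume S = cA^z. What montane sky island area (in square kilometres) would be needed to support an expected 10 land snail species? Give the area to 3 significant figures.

70.5 square kilometres

z = ln(11/6) / ln(109/6.8) = 0.6061 / 2.7744 = 0.2185
c = 6 / 6.8^0.2185 = 6 / 1.52 = 3.947
A = (10/3.947)^(1/0.2185) ⇒ ln A = ln(2.534)/0.2185 = 4.2551
A = e^4.2551 ≈ 70.46 square kilometres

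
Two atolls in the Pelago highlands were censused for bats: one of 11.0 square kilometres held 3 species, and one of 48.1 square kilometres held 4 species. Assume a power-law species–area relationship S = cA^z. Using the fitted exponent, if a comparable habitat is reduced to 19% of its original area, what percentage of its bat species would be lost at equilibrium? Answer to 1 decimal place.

z = ln(4/3) / ln(48.1/11) = 0.2877 / 1.4754 = 0.1950
S_new/S_old = (A_new/A_old)^z = 0.19^0.1950 = exp(0.1950 × -1.6607) = 0.7234
Fraction lost = 1 − 0.7234 = 0.2766

27.7%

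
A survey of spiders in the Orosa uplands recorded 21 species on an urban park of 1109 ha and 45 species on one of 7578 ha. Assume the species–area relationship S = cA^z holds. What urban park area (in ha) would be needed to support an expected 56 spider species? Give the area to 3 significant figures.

z = ln(45/21) / ln(7578/1109) = 0.7621 / 1.9218 = 0.3966
c = 21 / 1109^0.3966 = 21 / 16.13 = 1.302
A = (56/1.302)^(1/0.3966) ⇒ ln A = ln(43.01)/0.3966 = 9.4844
A = e^9.4844 ≈ 13154 ha

13200 ha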